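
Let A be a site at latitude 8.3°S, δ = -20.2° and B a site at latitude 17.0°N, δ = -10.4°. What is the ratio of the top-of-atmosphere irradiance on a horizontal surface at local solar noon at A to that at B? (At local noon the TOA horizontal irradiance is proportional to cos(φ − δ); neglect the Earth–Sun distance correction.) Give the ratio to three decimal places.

A: cos θ_z = cos(-8.3° − (-20.2°)) = 0.9785.
B: cos θ_z = cos(17.0° − (-10.4°)) = 0.8878.
Ratio A/B = 0.9785 / 0.8878 = 1.1022.

1.102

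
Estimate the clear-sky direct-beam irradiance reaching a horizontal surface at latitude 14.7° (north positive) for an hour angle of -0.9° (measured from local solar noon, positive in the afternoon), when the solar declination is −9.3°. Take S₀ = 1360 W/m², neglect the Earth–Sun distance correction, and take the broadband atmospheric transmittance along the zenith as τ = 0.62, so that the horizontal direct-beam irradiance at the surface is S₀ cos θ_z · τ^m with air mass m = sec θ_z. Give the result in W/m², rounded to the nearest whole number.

With φ = 14.7°, δ = -9.3°, H = -0.90°: sin φ sin δ = -0.0410, cos φ cos δ cos H = 0.9544, so cos θ_z = 0.9134.
Air mass m = 1/cos θ_z = 1/0.9134 = 1.095; τ^m = 0.62^1.095 = 0.5925.
Surface direct beam = 1360 × 0.9134 × 0.5925 = 736.02 W/m².

736 W/m²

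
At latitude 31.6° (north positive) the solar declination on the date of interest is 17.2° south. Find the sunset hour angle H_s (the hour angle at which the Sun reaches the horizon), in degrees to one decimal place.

79.0°

−tan φ tan δ = −(0.6152)(-0.3096) = 0.1905; H_s = arccos(0.1905) = 79.02°.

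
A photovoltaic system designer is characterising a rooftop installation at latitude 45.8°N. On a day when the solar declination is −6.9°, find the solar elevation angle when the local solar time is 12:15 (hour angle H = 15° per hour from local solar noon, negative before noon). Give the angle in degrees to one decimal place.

Hour angle H = 15° × (12.25 − 12) = 3.75°.
cos θ_z = sin φ sin δ + cos φ cos δ cos H = (0.7169)(-0.1201) + (0.6972)(0.9928)(0.9979) = 0.6046.
θ_z = arccos(0.6046) = 52.80°, so the elevation is 90° − 52.80° = 37.20°.

37.2°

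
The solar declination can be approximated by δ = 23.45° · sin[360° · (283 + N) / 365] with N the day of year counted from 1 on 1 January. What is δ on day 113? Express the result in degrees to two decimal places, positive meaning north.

360 × (283 + 113) / 365 = 390.575°; sin(390.575°) = 0.5087.
δ = 23.45 × 0.5087 = 11.929° ≈ +11.93°.

+11.93°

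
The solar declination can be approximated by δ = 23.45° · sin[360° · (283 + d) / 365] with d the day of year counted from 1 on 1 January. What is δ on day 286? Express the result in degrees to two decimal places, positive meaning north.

360 × (283 + 286) / 365 = 561.205°; sin(561.205°) = -0.3617.
δ = 23.45 × -0.3617 = -8.482° ≈ -8.48°.

-8.48°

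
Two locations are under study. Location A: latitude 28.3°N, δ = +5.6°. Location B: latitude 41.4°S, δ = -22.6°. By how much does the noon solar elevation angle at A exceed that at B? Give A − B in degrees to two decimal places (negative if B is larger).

A: 90° − |28.3 − (5.6)| = 67.30°.
B: 90° − |-41.4 − (-22.6)| = 71.20°.
A − B = 67.30 − 71.20 = -3.90°.

-3.90°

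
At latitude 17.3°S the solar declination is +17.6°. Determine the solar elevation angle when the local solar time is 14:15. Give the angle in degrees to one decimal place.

Hour angle H = 15° × (14.25 − 12) = 33.75°.
cos θ_z = sin φ sin δ + cos φ cos δ cos H = (-0.2974)(0.3024) + (0.9548)(0.9532)(0.8315) = 0.6668.
θ_z = arccos(0.6668) = 48.18°, so the elevation is 90° − 48.18° = 41.82°.

41.8°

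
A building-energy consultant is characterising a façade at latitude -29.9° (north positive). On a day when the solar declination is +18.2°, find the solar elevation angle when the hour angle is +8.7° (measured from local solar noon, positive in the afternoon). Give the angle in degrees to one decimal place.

41.2°

With φ = -29.9°, δ = 18.2°, H = 8.70°: sin φ sin δ = -0.1557, cos φ cos δ cos H = 0.8141, so cos θ_z = 0.6584.
θ_z = arccos(0.6584) = 48.82°, so the elevation is 90° − 48.82° = 41.18°.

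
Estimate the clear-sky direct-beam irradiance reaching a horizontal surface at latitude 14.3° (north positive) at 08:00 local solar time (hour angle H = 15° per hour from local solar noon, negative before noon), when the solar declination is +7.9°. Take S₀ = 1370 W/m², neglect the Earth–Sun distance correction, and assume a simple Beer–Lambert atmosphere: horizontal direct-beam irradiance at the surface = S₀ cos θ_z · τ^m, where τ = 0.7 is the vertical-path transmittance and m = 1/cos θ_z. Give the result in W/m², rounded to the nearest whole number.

352 W/m²

Hour angle H = 15° × (8 − 12) = -60.00°.
With φ = 14.3°, δ = 7.9°, H = -60.00°: sin φ sin δ = 0.0339, cos φ cos δ cos H = 0.4799, so cos θ_z = 0.5138.
Air mass m = 1/cos θ_z = 1/0.5138 = 1.946; τ^m = 0.7^1.946 = 0.4995.
Surface direct beam = 1370 × 0.5138 × 0.4995 = 351.60 W/m².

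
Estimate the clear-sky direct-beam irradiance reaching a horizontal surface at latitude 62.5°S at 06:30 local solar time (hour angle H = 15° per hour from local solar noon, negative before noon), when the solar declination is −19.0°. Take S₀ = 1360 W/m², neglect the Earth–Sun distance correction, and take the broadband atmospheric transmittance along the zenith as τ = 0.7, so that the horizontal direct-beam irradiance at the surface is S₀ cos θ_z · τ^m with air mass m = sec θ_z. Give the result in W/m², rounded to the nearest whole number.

Hour angle H = 15° × (6.5 − 12) = -82.50°.
cos θ_z = sin φ sin δ + cos φ cos δ cos H = (-0.8870)(-0.3256) + (0.4617)(0.9455)(0.1305) = 0.3458.
Air mass m = 1/cos θ_z = 1/0.3458 = 2.892; τ^m = 0.7^2.892 = 0.3565.
Surface direct beam = 1360 × 0.3458 × 0.3565 = 167.66 W/m².

168 W/m²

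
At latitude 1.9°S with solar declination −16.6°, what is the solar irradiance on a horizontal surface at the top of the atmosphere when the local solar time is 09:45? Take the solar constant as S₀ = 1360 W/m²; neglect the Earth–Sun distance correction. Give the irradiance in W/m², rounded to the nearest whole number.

Hour angle H = 15° × (9.75 − 12) = -33.75°.
With φ = -1.9°, δ = -16.6°, H = -33.75°: sin φ sin δ = 0.0095, cos φ cos δ cos H = 0.7964, so cos θ_z = 0.8059.
Top-of-atmosphere irradiance = S₀ cos θ_z = 1360 × 0.8059 = 1096.02 W/m².

1096 W/m²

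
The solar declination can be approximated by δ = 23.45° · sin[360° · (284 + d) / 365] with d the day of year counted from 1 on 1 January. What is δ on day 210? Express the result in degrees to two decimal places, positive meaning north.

+18.67°

360 × (284 + 210) / 365 = 487.233°; sin(487.233°) = 0.7962.
δ = 23.45 × 0.7962 = 18.671° ≈ +18.67°.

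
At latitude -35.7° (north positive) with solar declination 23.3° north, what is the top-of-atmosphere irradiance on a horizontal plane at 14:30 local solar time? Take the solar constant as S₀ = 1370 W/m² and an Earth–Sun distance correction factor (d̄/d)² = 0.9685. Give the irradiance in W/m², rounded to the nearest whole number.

Hour angle H = 15° × (14.5 − 12) = 37.50°.
cos θ_z = sin(-35.7°) sin(23.3°) + cos(-35.7°) cos(23.3°) cos(37.50°) = -0.2308 + 0.5917 = 0.3609.
Top-of-atmosphere irradiance = S₀ (d̄/d)² cos θ_z = 1370 × 0.9685 × 0.3609 = 478.86 W/m².

479 W/m²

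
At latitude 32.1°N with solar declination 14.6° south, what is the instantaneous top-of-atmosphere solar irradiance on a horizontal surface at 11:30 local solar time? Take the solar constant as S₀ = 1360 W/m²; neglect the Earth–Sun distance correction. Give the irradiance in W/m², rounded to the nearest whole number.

Hour angle H = 15° × (11.5 − 12) = -7.50°.
With φ = 32.1°, δ = -14.6°, H = -7.50°: sin φ sin δ = -0.1339, cos φ cos δ cos H = 0.8128, so cos θ_z = 0.6789.
Top-of-atmosphere irradiance = S₀ cos θ_z = 1360 × 0.6789 = 923.30 W/m².

923 W/m²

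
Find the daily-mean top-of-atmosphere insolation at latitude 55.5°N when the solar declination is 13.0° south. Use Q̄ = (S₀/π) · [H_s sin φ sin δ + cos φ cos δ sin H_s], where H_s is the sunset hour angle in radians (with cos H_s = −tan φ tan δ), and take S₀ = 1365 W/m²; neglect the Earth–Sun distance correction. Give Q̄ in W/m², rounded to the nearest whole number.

−tan φ tan δ = −(1.4550)(-0.2309) = 0.3360; H_s = arccos(0.3360) = 70.37°. In radians, H_s = 1.2282.
H_s sin φ sin δ = 1.2282 × 0.8241 × -0.2250 = -0.2277.
cos φ cos δ sin H_s = 0.5664 × 0.9744 × 0.9419 = 0.5198.
Q̄ = (1365/π) × (-0.2277 + 0.5198) = 434.49 × 0.2921 = 126.91 W/m².

127 W/m²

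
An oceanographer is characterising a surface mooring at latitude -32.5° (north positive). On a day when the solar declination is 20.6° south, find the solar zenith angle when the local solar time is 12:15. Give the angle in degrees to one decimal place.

12.4°

Hour angle H = 15° × (12.25 − 12) = 3.75°.
With φ = -32.5°, δ = -20.6°, H = 3.75°: sin φ sin δ = 0.1890, cos φ cos δ cos H = 0.7878, so cos θ_z = 0.9768.
θ_z = arccos(0.9768) = 12.37°.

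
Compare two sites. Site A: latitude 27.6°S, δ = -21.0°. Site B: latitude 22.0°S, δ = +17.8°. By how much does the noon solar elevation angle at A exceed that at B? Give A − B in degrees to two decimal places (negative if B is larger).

A: 90° − |-27.6 − (-21.0)| = 83.40°.
B: 90° − |-22.0 − (17.8)| = 50.20°.
A − B = 83.40 − 50.20 = 33.20°.

+33.20°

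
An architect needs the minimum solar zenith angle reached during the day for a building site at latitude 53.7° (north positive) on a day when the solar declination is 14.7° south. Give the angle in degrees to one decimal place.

68.4°

At local solar noon the hour angle is zero, so the zenith angle is |φ − δ| = |53.7° − (-14.7°)| = 68.4°.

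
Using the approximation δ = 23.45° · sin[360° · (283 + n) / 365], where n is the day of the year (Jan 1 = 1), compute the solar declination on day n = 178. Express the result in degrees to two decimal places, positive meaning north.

+23.37°

360 × (283 + 178) / 365 = 454.685°; sin(454.685°) = 0.9967.
δ = 23.45 × 0.9967 = 23.373° ≈ +23.37°.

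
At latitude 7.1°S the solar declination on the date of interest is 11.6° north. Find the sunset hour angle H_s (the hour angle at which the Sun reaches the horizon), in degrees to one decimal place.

88.5°

−tan φ tan δ = −(-0.1246)(0.2053) = 0.0256; H_s = arccos(0.0256) = 88.53°.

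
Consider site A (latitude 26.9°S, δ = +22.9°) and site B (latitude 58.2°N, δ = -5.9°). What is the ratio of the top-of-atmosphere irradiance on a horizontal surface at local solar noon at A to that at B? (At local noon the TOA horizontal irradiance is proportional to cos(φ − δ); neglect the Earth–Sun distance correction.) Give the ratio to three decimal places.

1.478

A: cos θ_z = cos(-26.9° − (22.9°)) = 0.6455.
B: cos θ_z = cos(58.2° − (-5.9°)) = 0.4368.
Ratio A/B = 0.6455 / 0.4368 = 1.4778.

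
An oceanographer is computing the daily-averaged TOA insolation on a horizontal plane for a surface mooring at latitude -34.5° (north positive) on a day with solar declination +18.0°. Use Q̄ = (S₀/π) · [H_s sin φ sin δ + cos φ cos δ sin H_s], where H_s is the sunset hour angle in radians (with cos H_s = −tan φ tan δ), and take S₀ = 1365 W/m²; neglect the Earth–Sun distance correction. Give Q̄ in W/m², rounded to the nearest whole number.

−tan φ tan δ = −(-0.6873)(0.3249) = 0.2233; H_s = arccos(0.2233) = 77.10°. In radians, H_s = 1.3456.
H_s sin φ sin δ = 1.3456 × -0.5664 × 0.3090 = -0.2355.
cos φ cos δ sin H_s = 0.8241 × 0.9511 × 0.9748 = 0.7640.
Q̄ = (1365/π) × (-0.2355 + 0.7640) = 434.49 × 0.5285 = 229.63 W/m².

230 W/m²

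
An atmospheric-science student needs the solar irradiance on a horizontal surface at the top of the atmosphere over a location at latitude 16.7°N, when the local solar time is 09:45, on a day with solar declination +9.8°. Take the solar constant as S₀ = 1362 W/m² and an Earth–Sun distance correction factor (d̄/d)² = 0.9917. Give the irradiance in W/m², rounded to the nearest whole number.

Hour angle H = 15° × (9.75 − 12) = -33.75°.
cos θ_z = sin φ sin δ + cos φ cos δ cos H = (0.2874)(0.1702) + (0.9578)(0.9854)(0.8315) = 0.8337.
Top-of-atmosphere irradiance = S₀ (d̄/d)² cos θ_z = 1362 × 0.9917 × 0.8337 = 1126.07 W/m².

1126 W/m²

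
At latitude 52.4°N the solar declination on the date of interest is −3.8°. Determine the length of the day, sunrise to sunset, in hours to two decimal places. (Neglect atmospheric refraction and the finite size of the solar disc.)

The sunset hour angle satisfies cos H_s = −tan φ tan δ = 0.0862, giving H_s = 85.05°.
Day length = 2 H_s / 15° h⁻¹ = 170.10° / 15 = 11.340 h.

11.34 hours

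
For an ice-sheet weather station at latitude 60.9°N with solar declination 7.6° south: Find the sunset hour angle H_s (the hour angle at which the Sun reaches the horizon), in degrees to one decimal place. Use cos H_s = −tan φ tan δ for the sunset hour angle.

76.1°

The sunset hour angle satisfies cos H_s = −tan φ tan δ = 0.2397, giving H_s = 76.13°.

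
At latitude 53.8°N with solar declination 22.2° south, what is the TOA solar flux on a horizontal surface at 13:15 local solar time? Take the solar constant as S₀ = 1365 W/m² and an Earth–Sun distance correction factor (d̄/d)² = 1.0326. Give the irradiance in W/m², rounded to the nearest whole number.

Hour angle H = 15° × (13.25 − 12) = 18.75°.
With φ = 53.8°, δ = -22.2°, H = 18.75°: sin φ sin δ = -0.3049, cos φ cos δ cos H = 0.5178, so cos θ_z = 0.2129.
Top-of-atmosphere irradiance = S₀ (d̄/d)² cos θ_z = 1365 × 1.0326 × 0.2129 = 300.08 W/m².

300 W/m²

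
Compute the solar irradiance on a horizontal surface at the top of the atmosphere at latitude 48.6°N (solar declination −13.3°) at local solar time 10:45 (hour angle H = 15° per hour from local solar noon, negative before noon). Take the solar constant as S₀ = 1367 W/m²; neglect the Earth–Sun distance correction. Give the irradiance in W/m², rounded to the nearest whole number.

Hour angle H = 15° × (10.75 − 12) = -18.75°.
cos θ_z = sin(48.6°) sin(-13.3°) + cos(48.6°) cos(-13.3°) cos(-18.75°) = -0.1726 + 0.6094 = 0.4368.
Top-of-atmosphere irradiance = S₀ cos θ_z = 1367 × 0.4368 = 597.11 W/m².

597 W/m²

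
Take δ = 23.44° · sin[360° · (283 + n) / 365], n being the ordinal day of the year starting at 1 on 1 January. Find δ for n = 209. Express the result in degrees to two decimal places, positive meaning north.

+19.14°

360 × (283 + 209) / 365 = 485.260°; sin(485.260°) = 0.8165.
δ = 23.44 × 0.8165 = 19.139° ≈ +19.14°.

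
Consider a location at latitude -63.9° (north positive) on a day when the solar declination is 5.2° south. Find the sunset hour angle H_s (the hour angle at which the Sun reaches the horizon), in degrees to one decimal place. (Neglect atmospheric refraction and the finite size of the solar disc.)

The sunset hour angle satisfies cos H_s = −tan φ tan δ = -0.1858, giving H_s = 100.71°.

100.7°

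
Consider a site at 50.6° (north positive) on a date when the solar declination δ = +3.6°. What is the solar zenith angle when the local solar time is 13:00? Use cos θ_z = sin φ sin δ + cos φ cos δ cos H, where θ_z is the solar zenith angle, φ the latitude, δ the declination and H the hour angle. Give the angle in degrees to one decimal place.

48.7°

Hour angle H = 15° × (13 − 12) = 15.00°.
With φ = 50.6°, δ = 3.6°, H = 15.00°: sin φ sin δ = 0.0485, cos φ cos δ cos H = 0.6119, so cos θ_z = 0.6604.
θ_z = arccos(0.6604) = 48.67°.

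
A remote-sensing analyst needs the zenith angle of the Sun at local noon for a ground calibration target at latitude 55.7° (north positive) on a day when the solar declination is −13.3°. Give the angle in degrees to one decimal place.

At local solar noon the hour angle is zero, so the zenith angle is |φ − δ| = |55.7° − (-13.3°)| = 69.0°.

69.0°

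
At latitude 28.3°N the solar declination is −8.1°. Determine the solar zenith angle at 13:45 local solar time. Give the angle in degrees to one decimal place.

Hour angle H = 15° × (13.75 − 12) = 26.25°.
cos θ_z = sin φ sin δ + cos φ cos δ cos H = (0.4741)(-0.1409) + (0.8805)(0.9900)(0.8969) = 0.7150.
θ_z = arccos(0.7150) = 44.36°.

44.4°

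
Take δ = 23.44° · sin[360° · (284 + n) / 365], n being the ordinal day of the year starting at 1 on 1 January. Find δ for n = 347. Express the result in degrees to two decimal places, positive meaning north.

-23.23°

360 × (284 + 347) / 365 = 622.356°; sin(622.356°) = -0.9911.
δ = 23.44 × -0.9911 = -23.231° ≈ -23.23°.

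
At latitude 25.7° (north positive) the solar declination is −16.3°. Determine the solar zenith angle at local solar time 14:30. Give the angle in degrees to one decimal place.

Hour angle H = 15° × (14.5 − 12) = 37.50°.
With φ = 25.7°, δ = -16.3°, H = 37.50°: sin φ sin δ = -0.1217, cos φ cos δ cos H = 0.6861, so cos θ_z = 0.5644.
θ_z = arccos(0.5644) = 55.64°.

55.6°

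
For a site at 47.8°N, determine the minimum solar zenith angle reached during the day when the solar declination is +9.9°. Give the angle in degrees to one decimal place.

At local solar noon the hour angle is zero, so the zenith angle is |φ − δ| = |47.8° − (9.9°)| = 37.9°.

37.9°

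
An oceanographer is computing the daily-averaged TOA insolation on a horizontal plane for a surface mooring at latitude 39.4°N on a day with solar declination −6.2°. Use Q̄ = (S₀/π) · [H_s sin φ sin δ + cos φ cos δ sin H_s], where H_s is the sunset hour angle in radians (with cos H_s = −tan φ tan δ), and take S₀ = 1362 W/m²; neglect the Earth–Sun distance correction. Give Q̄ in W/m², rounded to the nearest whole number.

The sunset hour angle satisfies cos H_s = −tan φ tan δ = 0.0892, giving H_s = 84.88°. In radians, H_s = 1.4814.
H_s sin φ sin δ = 1.4814 × 0.6347 × -0.1080 = -0.1015.
cos φ cos δ sin H_s = 0.7727 × 0.9942 × 0.9960 = 0.7651.
Q̄ = (1362/π) × (-0.1015 + 0.7651) = 433.54 × 0.6636 = 287.70 W/m².

288 W/m²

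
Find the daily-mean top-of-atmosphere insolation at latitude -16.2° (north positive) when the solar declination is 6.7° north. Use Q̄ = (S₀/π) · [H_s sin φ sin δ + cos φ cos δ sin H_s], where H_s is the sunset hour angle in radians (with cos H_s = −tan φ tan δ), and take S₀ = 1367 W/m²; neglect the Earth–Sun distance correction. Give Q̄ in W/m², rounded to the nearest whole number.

cos H_s = −tan(-16.2°) · tan(6.7°) = 0.0341, so H_s = arccos(0.0341) = 88.05°. In radians, H_s = 1.5368.
H_s sin φ sin δ = 1.5368 × -0.2790 × 0.1167 = -0.0500.
cos φ cos δ sin H_s = 0.9603 × 0.9932 × 0.9994 = 0.9532.
Q̄ = (1367/π) × (-0.0500 + 0.9532) = 435.13 × 0.9032 = 393.01 W/m².

393 W/m²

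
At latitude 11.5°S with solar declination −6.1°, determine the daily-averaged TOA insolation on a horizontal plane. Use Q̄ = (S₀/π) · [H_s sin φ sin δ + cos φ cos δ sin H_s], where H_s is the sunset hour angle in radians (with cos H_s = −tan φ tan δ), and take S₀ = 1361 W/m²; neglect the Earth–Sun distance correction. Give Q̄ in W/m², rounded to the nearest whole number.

−tan φ tan δ = −(-0.2035)(-0.1069) = -0.0218; H_s = arccos(-0.0218) = 91.25°. In radians, H_s = 1.5926.
H_s sin φ sin δ = 1.5926 × -0.1994 × -0.1063 = 0.0338.
cos φ cos δ sin H_s = 0.9799 × 0.9943 × 0.9998 = 0.9741.
Q̄ = (1361/π) × (0.0338 + 0.9741) = 433.22 × 1.0079 = 436.64 W/m².

437 W/m²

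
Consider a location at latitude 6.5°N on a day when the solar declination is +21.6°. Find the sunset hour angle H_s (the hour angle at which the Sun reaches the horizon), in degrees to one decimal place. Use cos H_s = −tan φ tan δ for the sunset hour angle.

92.6°

cos H_s = −tan(6.5°) · tan(21.6°) = -0.0451, so H_s = arccos(-0.0451) = 92.58°.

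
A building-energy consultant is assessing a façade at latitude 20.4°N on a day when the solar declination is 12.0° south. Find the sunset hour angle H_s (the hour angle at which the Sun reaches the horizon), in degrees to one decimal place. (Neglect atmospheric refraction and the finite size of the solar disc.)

cos H_s = −tan(20.4°) · tan(-12.0°) = 0.0790, so H_s = arccos(0.0790) = 85.47°.

85.5°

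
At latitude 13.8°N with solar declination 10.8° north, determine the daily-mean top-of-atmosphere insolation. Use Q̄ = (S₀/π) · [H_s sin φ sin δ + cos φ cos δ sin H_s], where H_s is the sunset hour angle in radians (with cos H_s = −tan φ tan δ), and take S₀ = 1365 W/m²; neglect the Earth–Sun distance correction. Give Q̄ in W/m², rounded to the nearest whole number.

−tan φ tan δ = −(0.2456)(0.1908) = -0.0469; H_s = arccos(-0.0469) = 92.69°. In radians, H_s = 1.6177.
H_s sin φ sin δ = 1.6177 × 0.2385 × 0.1874 = 0.0723.
cos φ cos δ sin H_s = 0.9711 × 0.9823 × 0.9989 = 0.9529.
Q̄ = (1365/π) × (0.0723 + 0.9529) = 434.49 × 1.0252 = 445.44 W/m².

445 W/m²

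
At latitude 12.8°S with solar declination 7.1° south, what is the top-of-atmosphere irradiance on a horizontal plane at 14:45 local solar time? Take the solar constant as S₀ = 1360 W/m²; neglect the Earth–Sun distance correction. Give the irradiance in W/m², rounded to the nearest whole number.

1027 W/m²

Hour angle H = 15° × (14.75 − 12) = 41.25°.
cos θ_z = sin(-12.8°) sin(-7.1°) + cos(-12.8°) cos(-7.1°) cos(41.25°) = 0.0274 + 0.7275 = 0.7549.
Top-of-atmosphere irradiance = S₀ cos θ_z = 1360 × 0.7549 = 1026.66 W/m².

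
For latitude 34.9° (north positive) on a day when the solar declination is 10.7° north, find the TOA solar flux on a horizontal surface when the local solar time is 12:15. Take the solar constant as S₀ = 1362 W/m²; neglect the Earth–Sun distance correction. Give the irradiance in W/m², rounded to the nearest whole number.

1240 W/m²

Hour angle H = 15° × (12.25 − 12) = 3.75°.
cos θ_z = sin φ sin δ + cos φ cos δ cos H = (0.5721)(0.1857) + (0.8202)(0.9826)(0.9979) = 0.9105.
Top-of-atmosphere irradiance = S₀ cos θ_z = 1362 × 0.9105 = 1240.10 W/m².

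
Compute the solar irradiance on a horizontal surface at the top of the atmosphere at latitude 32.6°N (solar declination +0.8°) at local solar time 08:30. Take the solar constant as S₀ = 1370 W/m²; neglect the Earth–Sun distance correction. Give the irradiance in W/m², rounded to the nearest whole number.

713 W/m²

Hour angle H = 15° × (8.5 − 12) = -52.50°.
With φ = 32.6°, δ = 0.8°, H = -52.50°: sin φ sin δ = 0.0075, cos φ cos δ cos H = 0.5128, so cos θ_z = 0.5203.
Top-of-atmosphere irradiance = S₀ cos θ_z = 1370 × 0.5203 = 712.81 W/m².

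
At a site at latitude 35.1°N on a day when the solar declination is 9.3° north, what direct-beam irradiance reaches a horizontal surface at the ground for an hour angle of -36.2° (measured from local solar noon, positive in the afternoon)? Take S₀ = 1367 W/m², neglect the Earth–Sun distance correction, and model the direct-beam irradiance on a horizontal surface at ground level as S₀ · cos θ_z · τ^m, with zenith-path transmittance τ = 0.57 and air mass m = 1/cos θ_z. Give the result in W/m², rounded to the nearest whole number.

cos θ_z = sin φ sin δ + cos φ cos δ cos H = (0.5750)(0.1616) + (0.8181)(0.9869)(0.8070) = 0.7445.
Air mass m = 1/cos θ_z = 1/0.7445 = 1.343; τ^m = 0.57^1.343 = 0.4700.
Surface direct beam = 1367 × 0.7445 × 0.4700 = 478.33 W/m².

478 W/m²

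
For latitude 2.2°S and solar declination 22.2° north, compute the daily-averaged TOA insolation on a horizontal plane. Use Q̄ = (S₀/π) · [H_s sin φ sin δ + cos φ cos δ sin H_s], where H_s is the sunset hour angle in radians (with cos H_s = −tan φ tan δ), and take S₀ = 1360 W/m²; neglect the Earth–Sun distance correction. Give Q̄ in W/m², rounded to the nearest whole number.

391 W/m²

The sunset hour angle satisfies cos H_s = −tan φ tan δ = 0.0157, giving H_s = 89.10°. In radians, H_s = 1.5551.
H_s sin φ sin δ = 1.5551 × -0.0384 × 0.3778 = -0.0226.
cos φ cos δ sin H_s = 0.9993 × 0.9259 × 0.9999 = 0.9252.
Q̄ = (1360/π) × (-0.0226 + 0.9252) = 432.90 × 0.9026 = 390.74 W/m².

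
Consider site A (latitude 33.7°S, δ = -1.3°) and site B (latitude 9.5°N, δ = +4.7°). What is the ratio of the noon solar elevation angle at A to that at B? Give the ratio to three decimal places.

0.676

A: 90° − |-33.7 − (-1.3)| = 57.60°.
B: 90° − |9.5 − (4.7)| = 85.20°.
Ratio A/B = 57.6000 / 85.2000 = 0.6761.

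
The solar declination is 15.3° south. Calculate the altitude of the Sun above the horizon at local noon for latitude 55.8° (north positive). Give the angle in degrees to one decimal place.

At local solar noon the hour angle is zero, so the elevation is 90° − |φ − δ| = 90° − |55.8° − (-15.3°)| = 90° − 71.1° = 18.9°.

18.9°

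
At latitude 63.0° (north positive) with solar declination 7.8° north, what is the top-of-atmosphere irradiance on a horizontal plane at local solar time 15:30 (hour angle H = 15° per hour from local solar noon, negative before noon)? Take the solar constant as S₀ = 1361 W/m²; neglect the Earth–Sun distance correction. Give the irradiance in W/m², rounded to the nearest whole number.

Hour angle H = 15° × (15.5 − 12) = 52.50°.
cos θ_z = sin(63.0°) sin(7.8°) + cos(63.0°) cos(7.8°) cos(52.50°) = 0.1209 + 0.2738 = 0.3947.
Top-of-atmosphere irradiance = S₀ cos θ_z = 1361 × 0.3947 = 537.19 W/m².

537 W/m²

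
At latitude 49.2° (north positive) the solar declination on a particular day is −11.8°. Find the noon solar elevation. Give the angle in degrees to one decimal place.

At local solar noon the hour angle is zero, so the elevation is 90° − |φ − δ| = 90° − |49.2° − (-11.8°)| = 90° − 61.0° = 29.0°.

29.0°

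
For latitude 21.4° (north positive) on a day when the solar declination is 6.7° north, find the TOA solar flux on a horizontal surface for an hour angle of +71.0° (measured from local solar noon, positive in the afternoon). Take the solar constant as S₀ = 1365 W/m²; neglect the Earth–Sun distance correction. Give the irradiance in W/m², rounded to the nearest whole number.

469 W/m²

cos θ_z = sin φ sin δ + cos φ cos δ cos H = (0.3649)(0.1167) + (0.9311)(0.9932)(0.3256) = 0.3437.
Top-of-atmosphere irradiance = S₀ cos θ_z = 1365 × 0.3437 = 469.15 W/m².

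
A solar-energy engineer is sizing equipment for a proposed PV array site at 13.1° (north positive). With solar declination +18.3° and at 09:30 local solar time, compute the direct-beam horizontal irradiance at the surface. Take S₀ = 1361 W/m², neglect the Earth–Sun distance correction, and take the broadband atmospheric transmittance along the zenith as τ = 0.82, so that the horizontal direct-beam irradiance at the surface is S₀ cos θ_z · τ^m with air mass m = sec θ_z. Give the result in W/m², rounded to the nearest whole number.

Hour angle H = 15° × (9.5 − 12) = -37.50°.
With φ = 13.1°, δ = 18.3°, H = -37.50°: sin φ sin δ = 0.0712, cos φ cos δ cos H = 0.7336, so cos θ_z = 0.8048.
Air mass m = 1/cos θ_z = 1/0.8048 = 1.243; τ^m = 0.82^1.243 = 0.7814.
Surface direct beam = 1361 × 0.8048 × 0.7814 = 855.89 W/m².

856 W/m²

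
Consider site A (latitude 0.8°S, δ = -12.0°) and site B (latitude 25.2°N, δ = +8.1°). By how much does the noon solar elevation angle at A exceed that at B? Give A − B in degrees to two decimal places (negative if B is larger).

A: 90° − |-0.8 − (-12.0)| = 78.80°.
B: 90° − |25.2 − (8.1)| = 72.90°.
A − B = 78.80 − 72.90 = 5.90°.

+5.90°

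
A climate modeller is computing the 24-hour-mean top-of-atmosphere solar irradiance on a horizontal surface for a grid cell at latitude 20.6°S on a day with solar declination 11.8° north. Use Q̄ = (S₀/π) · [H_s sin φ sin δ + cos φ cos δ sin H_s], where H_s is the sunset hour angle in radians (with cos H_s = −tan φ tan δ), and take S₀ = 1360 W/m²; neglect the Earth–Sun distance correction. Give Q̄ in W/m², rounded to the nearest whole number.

−tan φ tan δ = −(-0.3759)(0.2089) = 0.0785; H_s = arccos(0.0785) = 85.50°. In radians, H_s = 1.4923.
H_s sin φ sin δ = 1.4923 × -0.3518 × 0.2045 = -0.1074.
cos φ cos δ sin H_s = 0.9361 × 0.9789 × 0.9969 = 0.9135.
Q̄ = (1360/π) × (-0.1074 + 0.9135) = 432.90 × 0.8061 = 348.96 W/m².

349 W/m²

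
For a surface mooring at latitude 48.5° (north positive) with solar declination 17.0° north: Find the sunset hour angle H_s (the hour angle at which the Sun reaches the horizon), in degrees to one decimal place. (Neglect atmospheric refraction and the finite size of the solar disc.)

110.2°

The sunset hour angle satisfies cos H_s = −tan φ tan δ = -0.3456, giving H_s = 110.22°.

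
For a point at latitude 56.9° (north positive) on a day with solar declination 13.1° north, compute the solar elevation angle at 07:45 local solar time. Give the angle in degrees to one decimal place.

Hour angle H = 15° × (7.75 − 12) = -63.75°.
cos θ_z = sin φ sin δ + cos φ cos δ cos H = (0.8377)(0.2267) + (0.5461)(0.9740)(0.4423) = 0.4252.
θ_z = arccos(0.4252) = 64.84°, so the elevation is 90° − 64.84° = 25.16°.

25.2°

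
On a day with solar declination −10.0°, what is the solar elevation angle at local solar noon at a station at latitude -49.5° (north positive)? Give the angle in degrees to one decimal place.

50.5°

At local solar noon the hour angle is zero, so the elevation is 90° − |φ − δ| = 90° − |-49.5° − (-10.0°)| = 90° − 39.5° = 50.5°.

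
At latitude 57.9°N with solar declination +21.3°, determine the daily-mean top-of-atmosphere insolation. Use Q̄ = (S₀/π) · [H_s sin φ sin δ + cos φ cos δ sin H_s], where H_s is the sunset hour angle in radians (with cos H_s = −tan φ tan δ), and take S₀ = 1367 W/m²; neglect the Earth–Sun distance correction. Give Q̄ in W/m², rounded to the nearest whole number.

The sunset hour angle satisfies cos H_s = −tan φ tan δ = -0.6215, giving H_s = 128.43°. In radians, H_s = 2.2415.
H_s sin φ sin δ = 2.2415 × 0.8471 × 0.3633 = 0.6898.
cos φ cos δ sin H_s = 0.5314 × 0.9317 × 0.7834 = 0.3879.
Q̄ = (1367/π) × (0.6898 + 0.3879) = 435.13 × 1.0777 = 468.94 W/m².

469 W/m²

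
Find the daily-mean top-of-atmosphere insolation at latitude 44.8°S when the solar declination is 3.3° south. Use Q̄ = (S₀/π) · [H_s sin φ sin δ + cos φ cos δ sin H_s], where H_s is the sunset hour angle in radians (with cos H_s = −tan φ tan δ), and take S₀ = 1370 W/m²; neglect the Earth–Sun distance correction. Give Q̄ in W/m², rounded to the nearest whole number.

cos H_s = −tan(-44.8°) · tan(-3.3°) = -0.0573, so H_s = arccos(-0.0573) = 93.28°. In radians, H_s = 1.6280.
H_s sin φ sin δ = 1.6280 × -0.7046 × -0.0576 = 0.0661.
cos φ cos δ sin H_s = 0.7096 × 0.9983 × 0.9984 = 0.7073.
Q̄ = (1370/π) × (0.0661 + 0.7073) = 436.08 × 0.7734 = 337.26 W/m².

337 W/m²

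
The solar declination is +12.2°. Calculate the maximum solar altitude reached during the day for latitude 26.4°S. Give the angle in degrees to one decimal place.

At local solar noon the hour angle is zero, so the elevation is 90° − |φ − δ| = 90° − |-26.4° − (12.2°)| = 90° − 38.6° = 51.4°.

51.4°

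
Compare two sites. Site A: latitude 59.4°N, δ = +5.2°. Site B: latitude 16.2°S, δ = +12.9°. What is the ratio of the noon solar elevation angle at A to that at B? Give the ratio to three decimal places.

0.588

A: 90° − |59.4 − (5.2)| = 35.80°.
B: 90° − |-16.2 − (12.9)| = 60.90°.
Ratio A/B = 35.8000 / 60.9000 = 0.5878.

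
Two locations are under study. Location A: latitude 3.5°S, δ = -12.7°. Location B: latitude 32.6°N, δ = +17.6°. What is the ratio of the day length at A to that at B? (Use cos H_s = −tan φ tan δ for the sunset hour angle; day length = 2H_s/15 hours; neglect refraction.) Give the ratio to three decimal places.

0.893

A: H_s = arccos(−tan -3.5° · tan -12.7°) = 90.79°, so 2H_s/15 = 12.1053 h.
B: H_s = arccos(−tan 32.6° · tan 17.6°) = 101.70°, so 2H_s/15 = 13.5600 h.
Ratio A/B = 12.1053 / 13.5600 = 0.8927.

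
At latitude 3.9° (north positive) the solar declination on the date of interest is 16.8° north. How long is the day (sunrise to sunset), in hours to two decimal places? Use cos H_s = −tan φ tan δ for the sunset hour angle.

12.16 hours

−tan φ tan δ = −(0.0682)(0.3019) = -0.0206; H_s = arccos(-0.0206) = 91.18°.
Day length = 2 H_s / 15° h⁻¹ = 182.36° / 15 = 12.157 h.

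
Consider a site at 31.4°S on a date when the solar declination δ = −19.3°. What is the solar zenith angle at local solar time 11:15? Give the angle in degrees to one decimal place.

Hour angle H = 15° × (11.25 − 12) = -11.25°.
cos θ_z = sin φ sin δ + cos φ cos δ cos H = (-0.5210)(-0.3305) + (0.8536)(0.9438)(0.9808) = 0.9624.
θ_z = arccos(0.9624) = 15.76°.

15.8°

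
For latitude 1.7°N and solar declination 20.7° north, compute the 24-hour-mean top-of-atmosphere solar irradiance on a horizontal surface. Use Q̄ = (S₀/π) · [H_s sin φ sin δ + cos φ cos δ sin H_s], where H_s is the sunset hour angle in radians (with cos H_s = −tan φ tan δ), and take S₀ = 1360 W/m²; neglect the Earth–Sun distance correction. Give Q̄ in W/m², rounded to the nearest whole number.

−tan φ tan δ = −(0.0297)(0.3779) = -0.0112; H_s = arccos(-0.0112) = 90.64°. In radians, H_s = 1.5820.
H_s sin φ sin δ = 1.5820 × 0.0297 × 0.3535 = 0.0166.
cos φ cos δ sin H_s = 0.9996 × 0.9354 × 0.9999 = 0.9349.
Q̄ = (1360/π) × (0.0166 + 0.9349) = 432.90 × 0.9515 = 411.90 W/m².

412 W/m²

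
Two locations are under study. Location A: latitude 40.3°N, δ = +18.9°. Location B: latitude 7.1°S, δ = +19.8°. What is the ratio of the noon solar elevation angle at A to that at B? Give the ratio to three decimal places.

1.087

A: 90° − |40.3 − (18.9)| = 68.60°.
B: 90° − |-7.1 − (19.8)| = 63.10°.
Ratio A/B = 68.6000 / 63.1000 = 1.0872.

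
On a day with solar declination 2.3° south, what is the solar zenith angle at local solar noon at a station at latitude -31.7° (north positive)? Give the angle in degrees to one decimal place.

At local solar noon the hour angle is zero, so the zenith angle is |φ − δ| = |-31.7° − (-2.3°)| = 29.4°.

29.4°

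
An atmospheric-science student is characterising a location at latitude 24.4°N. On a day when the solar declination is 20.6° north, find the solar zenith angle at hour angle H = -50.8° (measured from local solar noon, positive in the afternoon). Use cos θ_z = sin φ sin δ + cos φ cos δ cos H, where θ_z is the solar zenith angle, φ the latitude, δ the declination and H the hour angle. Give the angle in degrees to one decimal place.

cos θ_z = sin φ sin δ + cos φ cos δ cos H = (0.4131)(0.3518) + (0.9107)(0.9361)(0.6320) = 0.6841.
θ_z = arccos(0.6841) = 46.84°.

46.8°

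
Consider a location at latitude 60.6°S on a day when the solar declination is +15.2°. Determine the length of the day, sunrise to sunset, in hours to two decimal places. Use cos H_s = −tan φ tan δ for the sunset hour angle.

8.16 hours

−tan φ tan δ = −(-1.7747)(0.2717) = 0.4822; H_s = arccos(0.4822) = 61.17°.
Day length = 2 H_s / 15° h⁻¹ = 122.34° / 15 = 8.156 h.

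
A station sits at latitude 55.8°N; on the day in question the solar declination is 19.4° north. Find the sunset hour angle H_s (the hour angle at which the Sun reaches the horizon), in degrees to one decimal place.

121.2°

cos H_s = −tan(55.8°) · tan(19.4°) = -0.5182, so H_s = arccos(-0.5182) = 121.21°.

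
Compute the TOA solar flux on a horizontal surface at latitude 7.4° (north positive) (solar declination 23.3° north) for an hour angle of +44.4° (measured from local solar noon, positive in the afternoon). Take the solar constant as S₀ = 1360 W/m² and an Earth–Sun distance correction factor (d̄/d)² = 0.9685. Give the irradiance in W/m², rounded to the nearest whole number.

With φ = 7.4°, δ = 23.3°, H = 44.40°: sin φ sin δ = 0.0509, cos φ cos δ cos H = 0.6507, so cos θ_z = 0.7016.
Top-of-atmosphere irradiance = S₀ (d̄/d)² cos θ_z = 1360 × 0.9685 × 0.7016 = 924.12 W/m².

924 W/m²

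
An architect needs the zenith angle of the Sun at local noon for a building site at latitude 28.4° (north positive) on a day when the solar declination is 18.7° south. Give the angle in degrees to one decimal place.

At local solar noon the hour angle is zero, so the zenith angle is |φ − δ| = |28.4° − (-18.7°)| = 47.1°.

47.1°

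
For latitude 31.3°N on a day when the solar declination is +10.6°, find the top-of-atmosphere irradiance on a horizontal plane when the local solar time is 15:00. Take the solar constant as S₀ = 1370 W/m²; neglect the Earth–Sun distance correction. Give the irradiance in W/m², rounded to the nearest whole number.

945 W/m²

Hour angle H = 15° × (15 − 12) = 45.00°.
cos θ_z = sin φ sin δ + cos φ cos δ cos H = (0.5195)(0.1840) + (0.8545)(0.9829)(0.7071) = 0.6895.
Top-of-atmosphere irradiance = S₀ cos θ_z = 1370 × 0.6895 = 944.62 W/m².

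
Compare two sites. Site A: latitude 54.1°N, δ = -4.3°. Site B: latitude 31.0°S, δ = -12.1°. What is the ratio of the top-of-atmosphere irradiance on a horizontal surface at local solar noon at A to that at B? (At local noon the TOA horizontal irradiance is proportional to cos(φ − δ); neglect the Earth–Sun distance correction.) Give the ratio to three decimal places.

A: cos θ_z = cos(54.1° − (-4.3°)) = 0.5240.
B: cos θ_z = cos(-31.0° − (-12.1°)) = 0.9461.
Ratio A/B = 0.5240 / 0.9461 = 0.5539.

0.554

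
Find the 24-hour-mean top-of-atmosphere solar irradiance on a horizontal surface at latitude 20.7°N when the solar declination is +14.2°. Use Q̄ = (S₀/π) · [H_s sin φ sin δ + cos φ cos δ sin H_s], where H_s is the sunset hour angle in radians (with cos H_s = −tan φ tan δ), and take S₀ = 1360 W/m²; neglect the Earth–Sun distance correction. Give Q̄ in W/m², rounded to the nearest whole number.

−tan φ tan δ = −(0.3779)(0.2530) = -0.0956; H_s = arccos(-0.0956) = 95.49°. In radians, H_s = 1.6666.
H_s sin φ sin δ = 1.6666 × 0.3535 × 0.2453 = 0.1445.
cos φ cos δ sin H_s = 0.9354 × 0.9694 × 0.9954 = 0.9026.
Q̄ = (1360/π) × (0.1445 + 0.9026) = 432.90 × 1.0471 = 453.29 W/m².

453 W/m²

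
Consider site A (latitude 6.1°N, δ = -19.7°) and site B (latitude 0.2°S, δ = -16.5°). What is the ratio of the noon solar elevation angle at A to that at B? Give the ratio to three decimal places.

0.871

A: 90° − |6.1 − (-19.7)| = 64.20°.
B: 90° − |-0.2 − (-16.5)| = 73.70°.
Ratio A/B = 64.2000 / 73.7000 = 0.8711.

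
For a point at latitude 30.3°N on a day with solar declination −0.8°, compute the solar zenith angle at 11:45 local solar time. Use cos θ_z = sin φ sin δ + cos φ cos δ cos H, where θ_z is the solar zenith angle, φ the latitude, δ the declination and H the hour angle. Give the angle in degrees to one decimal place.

31.3°

Hour angle H = 15° × (11.75 − 12) = -3.75°.
With φ = 30.3°, δ = -0.8°, H = -3.75°: sin φ sin δ = -0.0070, cos φ cos δ cos H = 0.8615, so cos θ_z = 0.8545.
θ_z = arccos(0.8545) = 31.30°.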